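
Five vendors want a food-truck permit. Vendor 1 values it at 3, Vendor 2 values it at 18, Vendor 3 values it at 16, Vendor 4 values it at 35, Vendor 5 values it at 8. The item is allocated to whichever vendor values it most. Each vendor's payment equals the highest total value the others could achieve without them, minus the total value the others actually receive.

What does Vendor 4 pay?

18

Vendor 4 has the highest value and receives the item.
Without Vendor 4, the item would go to the next-highest value, 18, so the others could achieve 18.
With Vendor 4 present and winning, the others receive nothing, so their total is 0.
Payment = 18 - 0 = 18.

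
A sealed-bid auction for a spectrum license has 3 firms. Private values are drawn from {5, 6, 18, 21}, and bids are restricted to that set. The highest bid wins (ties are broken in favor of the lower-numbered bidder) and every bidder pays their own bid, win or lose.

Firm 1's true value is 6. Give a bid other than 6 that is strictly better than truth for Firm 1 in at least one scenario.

Suppose Firm 2 bids 5 and Firm 3 bids 5.
Bid 6: wins, pays 6, utility 6 - 6 = 0.
Bid 5: wins, pays 5, utility 6 - 5 = 1.
So bidding 5 beats truth here (1 > 0).

5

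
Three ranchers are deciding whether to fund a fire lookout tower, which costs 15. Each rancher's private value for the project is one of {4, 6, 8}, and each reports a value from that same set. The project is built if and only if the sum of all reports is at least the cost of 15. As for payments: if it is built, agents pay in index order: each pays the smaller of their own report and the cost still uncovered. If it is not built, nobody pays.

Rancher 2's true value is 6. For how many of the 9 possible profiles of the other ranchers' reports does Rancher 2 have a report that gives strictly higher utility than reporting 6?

Others report (4, 8): truth gives 0; report 4 gives 2 > 0. Violating.
Others report (6, 6): truth gives 0; report 4 gives 2 > 0. Violating.
Others report (6, 8): truth gives 0; report 4 gives 2 > 0. Violating.
Others report (8, 4): truth gives 0; report 4 gives 2 > 0. Violating.
Others report (4, 4): truth gives 0; no alternative beats it.
Others report (4, 6): truth gives 0; no alternative beats it.
(Checking all 9 profiles: 6 have a profitable deviation, 3 do not.)

6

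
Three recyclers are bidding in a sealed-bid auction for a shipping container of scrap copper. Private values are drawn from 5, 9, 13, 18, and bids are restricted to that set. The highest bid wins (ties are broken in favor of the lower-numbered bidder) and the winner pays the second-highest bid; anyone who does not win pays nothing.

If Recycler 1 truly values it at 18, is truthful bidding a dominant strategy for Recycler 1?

Check each profile of the others' bids and compare truth against every alternative bid.
Others bid (5, 5): truth gives 13, best alternative gives 13.
Others bid (5, 9): truth gives 9, best alternative gives 9.
Others bid (9, 5): truth gives 9, best alternative gives 9.
Others bid (9, 9): truth gives 9, best alternative gives 9.
Others bid (5, 13): truth gives 5, best alternative gives 5.
Others bid (9, 13): truth gives 5, best alternative gives 5.
(Remaining 10 profiles checked similarly; truth is weakly best in each.)
In every case the truthful bid is at least as good as any alternative, so it is a dominant strategy.

Yes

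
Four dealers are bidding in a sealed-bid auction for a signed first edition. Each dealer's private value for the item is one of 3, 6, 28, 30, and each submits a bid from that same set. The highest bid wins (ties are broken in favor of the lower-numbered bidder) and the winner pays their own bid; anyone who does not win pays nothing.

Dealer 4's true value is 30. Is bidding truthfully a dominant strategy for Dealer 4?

Consider the case where Dealer 1 bids 3, Dealer 2 bids 3 and Dealer 3 bids 3.
Truthful bid 30: wins, pays 30, utility 30 - 30 = 0.
Bid 6 instead: wins, pays 6, utility 30 - 6 = 24.
Since 24 > 0, bidding 6 is strictly better here, so truthful bidding is not dominant.

No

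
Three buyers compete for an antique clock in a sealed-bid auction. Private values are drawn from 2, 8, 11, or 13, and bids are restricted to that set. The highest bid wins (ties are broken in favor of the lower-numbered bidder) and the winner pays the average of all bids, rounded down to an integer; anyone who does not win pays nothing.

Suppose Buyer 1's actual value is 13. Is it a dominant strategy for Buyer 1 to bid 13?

No

Consider the case where Buyer 2 bids 2 and Buyer 3 bids 2.
Truthful bid 13: wins, pays 5, utility 13 - 5 = 8.
Bid 2 instead: wins, pays 2, utility 13 - 2 = 11.
Since 11 > 8, bidding 2 is strictly better here, so truthful bidding is not dominant.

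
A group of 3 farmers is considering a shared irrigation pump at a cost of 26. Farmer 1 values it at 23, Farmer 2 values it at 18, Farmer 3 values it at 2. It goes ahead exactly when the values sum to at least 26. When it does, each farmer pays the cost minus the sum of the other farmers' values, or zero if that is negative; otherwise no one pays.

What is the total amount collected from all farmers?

7

Total value 43 ≥ cost 26, so it is built.
Farmer 1: others sum to 20; max(0, 26 - 20) = 6.
Farmer 2: others sum to 25; max(0, 26 - 25) = 1.
Farmer 3: others sum to 41; max(0, 26 - 41) = 0.
Total collected = 6 + 1 + 0 = 7.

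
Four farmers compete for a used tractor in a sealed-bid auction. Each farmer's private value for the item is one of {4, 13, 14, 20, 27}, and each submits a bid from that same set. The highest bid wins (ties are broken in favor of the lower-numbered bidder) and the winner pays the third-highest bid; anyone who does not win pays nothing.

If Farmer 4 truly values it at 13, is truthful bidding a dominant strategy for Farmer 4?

Consider the case where Farmer 1 bids 4, Farmer 2 bids 4 and Farmer 3 bids 13.
Truthful bid 13: loses, pays 0, utility 0.
Bid 14 instead: wins, pays 4, utility 13 - 4 = 9.
Since 9 > 0, bidding 14 is strictly better here, so truthful bidding is not dominant.

No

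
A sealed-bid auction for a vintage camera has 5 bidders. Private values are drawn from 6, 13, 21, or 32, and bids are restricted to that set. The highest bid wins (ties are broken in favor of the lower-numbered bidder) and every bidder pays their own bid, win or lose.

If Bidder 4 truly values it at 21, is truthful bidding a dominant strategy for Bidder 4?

No

Consider the case where Bidder 1 bids 6, Bidder 2 bids 6, Bidder 3 bids 6 and Bidder 5 bids 6.
Truthful bid 21: wins, pays 21, utility 21 - 21 = 0.
Bid 13 instead: wins, pays 13, utility 21 - 13 = 8.
Since 8 > 0, bidding 13 is strictly better here, so truthful bidding is not dominant.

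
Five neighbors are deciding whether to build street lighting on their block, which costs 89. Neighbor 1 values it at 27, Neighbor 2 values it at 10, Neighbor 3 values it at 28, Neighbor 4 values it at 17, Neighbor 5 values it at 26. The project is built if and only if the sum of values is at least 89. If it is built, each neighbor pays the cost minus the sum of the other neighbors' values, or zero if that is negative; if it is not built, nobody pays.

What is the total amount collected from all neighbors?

Total value 108 ≥ cost 89, so it is built.
Neighbor 1: others sum to 81; max(0, 89 - 81) = 8.
Neighbor 2: others sum to 98; max(0, 89 - 98) = 0.
Neighbor 3: others sum to 80; max(0, 89 - 80) = 9.
Neighbor 4: others sum to 91; max(0, 89 - 91) = 0.
Neighbor 5: others sum to 82; max(0, 89 - 82) = 7.
Total collected = 8 + 0 + 9 + 0 + 7 = 24.

24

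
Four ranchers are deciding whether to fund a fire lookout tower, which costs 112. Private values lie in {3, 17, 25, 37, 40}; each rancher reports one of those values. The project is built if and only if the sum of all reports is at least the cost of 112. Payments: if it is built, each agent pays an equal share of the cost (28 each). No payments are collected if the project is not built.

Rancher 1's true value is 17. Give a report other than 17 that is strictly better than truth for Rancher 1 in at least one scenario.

3

Suppose Rancher 2 reports 17, Rancher 3 reports 40 and Rancher 4 reports 40.
Report 17: project built, pays 28, utility 17 - 28 = -11.
Report 3: project not built, utility 0.
So reporting 3 beats truth here (0 > -11).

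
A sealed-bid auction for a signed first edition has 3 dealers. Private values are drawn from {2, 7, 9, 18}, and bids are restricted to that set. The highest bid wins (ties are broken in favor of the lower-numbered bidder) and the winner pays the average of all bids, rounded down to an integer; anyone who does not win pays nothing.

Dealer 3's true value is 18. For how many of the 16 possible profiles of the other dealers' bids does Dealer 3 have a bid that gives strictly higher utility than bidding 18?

4

Others bid (2, 2): truth gives 11; bid 7 gives 15 > 11. Violating.
Others bid (2, 7): truth gives 9; bid 9 gives 12 > 9. Violating.
Others bid (7, 2): truth gives 9; bid 9 gives 12 > 9. Violating.
Others bid (7, 7): truth gives 8; bid 9 gives 11 > 8. Violating.
Others bid (2, 9): truth gives 9; no alternative beats it.
Others bid (2, 18): truth gives 0; no alternative beats it.
(Checking all 16 profiles: 4 have a profitable deviation, 12 do not.)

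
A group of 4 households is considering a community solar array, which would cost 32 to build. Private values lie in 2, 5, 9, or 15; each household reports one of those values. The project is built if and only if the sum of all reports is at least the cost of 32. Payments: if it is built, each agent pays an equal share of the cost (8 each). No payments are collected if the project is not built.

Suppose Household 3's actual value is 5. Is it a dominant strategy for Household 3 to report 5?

No

Consider the case where Household 1 reports 5, Household 2 reports 9 and Household 4 reports 15.
Truthful report 5: project built, pays 8, utility 5 - 8 = -3.
Report 2 instead: project not built, utility 0.
Since 0 > -3, reporting 2 is strictly better here, so truthful reporting is not dominant.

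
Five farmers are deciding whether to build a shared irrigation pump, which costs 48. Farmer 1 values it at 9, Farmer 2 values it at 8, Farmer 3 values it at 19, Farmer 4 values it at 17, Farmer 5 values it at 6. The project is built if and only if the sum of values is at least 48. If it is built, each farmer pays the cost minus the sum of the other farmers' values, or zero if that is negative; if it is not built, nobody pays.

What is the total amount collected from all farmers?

14

Total value 59 ≥ cost 48, so it is built.
Farmer 1: others sum to 50; max(0, 48 - 50) = 0.
Farmer 2: others sum to 51; max(0, 48 - 51) = 0.
Farmer 3: others sum to 40; max(0, 48 - 40) = 8.
Farmer 4: others sum to 42; max(0, 48 - 42) = 6.
Farmer 5: others sum to 53; max(0, 48 - 53) = 0.
Total collected = 0 + 0 + 8 + 6 + 0 = 14.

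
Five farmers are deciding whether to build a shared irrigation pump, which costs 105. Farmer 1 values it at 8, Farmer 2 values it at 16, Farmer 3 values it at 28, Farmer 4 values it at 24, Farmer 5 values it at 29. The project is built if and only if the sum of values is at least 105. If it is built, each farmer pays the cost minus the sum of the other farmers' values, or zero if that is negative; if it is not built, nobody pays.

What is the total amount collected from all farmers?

105

Total value 105 ≥ cost 105, so it is built.
Farmer 1: others sum to 97; max(0, 105 - 97) = 8.
Farmer 2: others sum to 89; max(0, 105 - 89) = 16.
Farmer 3: others sum to 77; max(0, 105 - 77) = 28.
Farmer 4: others sum to 81; max(0, 105 - 81) = 24.
Farmer 5: others sum to 76; max(0, 105 - 76) = 29.
Total collected = 8 + 16 + 28 + 24 + 29 = 105.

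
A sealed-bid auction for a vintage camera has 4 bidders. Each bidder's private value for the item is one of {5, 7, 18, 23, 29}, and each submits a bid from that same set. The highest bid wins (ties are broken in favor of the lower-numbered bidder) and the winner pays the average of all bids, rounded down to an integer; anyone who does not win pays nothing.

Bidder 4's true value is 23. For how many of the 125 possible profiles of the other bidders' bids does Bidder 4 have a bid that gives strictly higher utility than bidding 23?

Others bid (5, 5, 5): truth gives 14; bid 7 gives 18 > 14. Violating.
Others bid (5, 5, 7): truth gives 13; bid 18 gives 15 > 13. Violating.
Others bid (5, 5, 23): truth gives 0; bid 29 gives 8 > 0. Violating.
Others bid (5, 7, 5): truth gives 13; bid 18 gives 15 > 13. Violating.
Others bid (5, 5, 18): truth gives 11; no alternative beats it.
Others bid (5, 5, 29): truth gives 0; no alternative beats it.
(Checking all 125 profiles: 41 have a profitable deviation, 84 do not.)

41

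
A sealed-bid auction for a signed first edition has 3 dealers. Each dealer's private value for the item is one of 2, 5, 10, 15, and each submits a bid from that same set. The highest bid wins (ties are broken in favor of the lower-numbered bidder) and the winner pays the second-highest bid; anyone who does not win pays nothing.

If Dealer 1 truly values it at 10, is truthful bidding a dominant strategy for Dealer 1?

Yes

Check each profile of the others' bids and compare truth against every alternative bid.
Others bid (2, 2): truth gives 8, best alternative gives 8.
Others bid (2, 5): truth gives 5, best alternative gives 5.
Others bid (5, 2): truth gives 5, best alternative gives 5.
Others bid (5, 5): truth gives 5, best alternative gives 5.
Others bid (2, 10): truth gives 0, best alternative gives 0.
Others bid (2, 15): truth gives 0, best alternative gives 0.
(Remaining 10 profiles checked similarly; truth is weakly best in each.)
In every case the truthful bid is at least as good as any alternative, so it is a dominant strategy.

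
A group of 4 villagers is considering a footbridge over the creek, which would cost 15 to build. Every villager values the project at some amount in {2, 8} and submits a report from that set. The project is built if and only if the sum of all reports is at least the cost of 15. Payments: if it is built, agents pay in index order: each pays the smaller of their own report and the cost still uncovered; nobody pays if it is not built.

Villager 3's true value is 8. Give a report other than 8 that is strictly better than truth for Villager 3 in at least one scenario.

Suppose Villager 1 reports 2, Villager 2 reports 8 and Villager 4 reports 8.
Report 8: project built, pays 5, utility 8 - 5 = 3.
Report 2: project built, pays 2, utility 8 - 2 = 6.
So reporting 2 beats truth here (6 > 3).

2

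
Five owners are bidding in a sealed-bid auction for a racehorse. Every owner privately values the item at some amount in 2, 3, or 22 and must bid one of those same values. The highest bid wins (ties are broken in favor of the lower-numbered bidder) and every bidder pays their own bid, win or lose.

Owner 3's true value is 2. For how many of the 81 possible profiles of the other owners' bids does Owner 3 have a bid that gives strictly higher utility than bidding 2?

4

Others bid (2, 2, 2, 2): truth gives -2; bid 3 gives -1 > -2. Violating.
Others bid (2, 2, 2, 3): truth gives -2; bid 3 gives -1 > -2. Violating.
Others bid (2, 2, 3, 2): truth gives -2; bid 3 gives -1 > -2. Violating.
Others bid (2, 2, 3, 3): truth gives -2; bid 3 gives -1 > -2. Violating.
Others bid (2, 2, 2, 22): truth gives -2; no alternative beats it.
Others bid (2, 2, 3, 22): truth gives -2; no alternative beats it.
(Checking all 81 profiles: 4 have a profitable deviation, 77 do not.)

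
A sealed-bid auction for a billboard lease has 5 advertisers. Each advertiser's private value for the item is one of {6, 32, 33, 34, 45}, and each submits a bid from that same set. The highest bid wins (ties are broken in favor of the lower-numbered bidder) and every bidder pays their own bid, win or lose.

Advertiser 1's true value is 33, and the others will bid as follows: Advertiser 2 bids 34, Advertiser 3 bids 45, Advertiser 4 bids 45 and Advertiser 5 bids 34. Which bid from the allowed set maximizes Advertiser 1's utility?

Bid 6: loses but pays 6, utility -6.
Bid 32: loses but pays 32, utility -32.
Bid 33: loses but pays 33, utility -33.
Bid 34: loses but pays 34, utility -34.
Bid 45: wins, pays 45, utility 33 - 45 = -12.
The best choice is 6 with utility -6.

6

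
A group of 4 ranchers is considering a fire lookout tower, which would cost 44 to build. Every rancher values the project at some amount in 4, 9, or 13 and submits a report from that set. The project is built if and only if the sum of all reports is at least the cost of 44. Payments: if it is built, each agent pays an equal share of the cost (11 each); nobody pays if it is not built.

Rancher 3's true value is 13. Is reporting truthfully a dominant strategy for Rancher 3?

Check each profile of the others' reports and compare truth against every alternative report.
Others report (9, 9, 13): truth gives 2, best alternative gives 0.
Others report (9, 13, 9): truth gives 2, best alternative gives 0.
Others report (13, 9, 9): truth gives 2, best alternative gives 0.
Others report (9, 13, 13): truth gives 2, best alternative gives 2.
Others report (13, 9, 13): truth gives 2, best alternative gives 2.
Others report (13, 13, 9): truth gives 2, best alternative gives 2.
(Remaining 21 profiles checked similarly; truth is weakly best in each.)
In every case the truthful report is at least as good as any alternative, so it is a dominant strategy.

Yes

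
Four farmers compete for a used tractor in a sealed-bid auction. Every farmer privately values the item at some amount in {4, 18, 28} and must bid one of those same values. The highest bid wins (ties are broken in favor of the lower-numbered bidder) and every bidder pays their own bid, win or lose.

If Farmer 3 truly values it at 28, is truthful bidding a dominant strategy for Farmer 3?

No

Consider the case where Farmer 1 bids 4, Farmer 2 bids 4 and Farmer 4 bids 4.
Truthful bid 28: wins, pays 28, utility 28 - 28 = 0.
Bid 18 instead: wins, pays 18, utility 28 - 18 = 10.
Since 10 > 0, bidding 18 is strictly better here, so truthful bidding is not dominant.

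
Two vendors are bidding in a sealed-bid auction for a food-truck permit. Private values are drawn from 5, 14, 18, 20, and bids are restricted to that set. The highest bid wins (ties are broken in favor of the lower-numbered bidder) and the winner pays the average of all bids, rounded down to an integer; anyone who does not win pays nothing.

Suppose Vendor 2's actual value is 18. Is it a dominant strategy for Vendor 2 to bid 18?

No

Consider the case where Vendor 1 bids 5.
Truthful bid 18: wins, pays 11, utility 18 - 11 = 7.
Bid 14 instead: wins, pays 9, utility 18 - 9 = 9.
Since 9 > 7, bidding 14 is strictly better here, so truthful bidding is not dominant.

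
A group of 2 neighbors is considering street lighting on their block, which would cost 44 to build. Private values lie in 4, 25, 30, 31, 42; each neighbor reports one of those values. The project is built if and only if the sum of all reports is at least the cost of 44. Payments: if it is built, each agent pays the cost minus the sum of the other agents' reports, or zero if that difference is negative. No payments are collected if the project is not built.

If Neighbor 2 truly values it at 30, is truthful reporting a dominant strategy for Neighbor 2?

Check each profile of the others' reports and compare truth against every alternative report.
Others report (42): truth gives 28, best alternative gives 28.
Others report (31): truth gives 17, best alternative gives 17.
Others report (30): truth gives 16, best alternative gives 16.
Others report (25): truth gives 11, best alternative gives 11.
Others report (4): truth gives 0, best alternative gives 0.
In every case the truthful report is at least as good as any alternative, so it is a dominant strategy.

Yes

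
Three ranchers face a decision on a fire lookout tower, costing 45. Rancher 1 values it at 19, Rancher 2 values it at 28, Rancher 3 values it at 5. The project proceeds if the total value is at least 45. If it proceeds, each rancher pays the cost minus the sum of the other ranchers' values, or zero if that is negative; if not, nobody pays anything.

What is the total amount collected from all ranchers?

Total value 52 ≥ cost 45, so it is built.
Rancher 1: others sum to 33; max(0, 45 - 33) = 12.
Rancher 2: others sum to 24; max(0, 45 - 24) = 21.
Rancher 3: others sum to 47; max(0, 45 - 47) = 0.
Total collected = 12 + 21 + 0 = 33.

33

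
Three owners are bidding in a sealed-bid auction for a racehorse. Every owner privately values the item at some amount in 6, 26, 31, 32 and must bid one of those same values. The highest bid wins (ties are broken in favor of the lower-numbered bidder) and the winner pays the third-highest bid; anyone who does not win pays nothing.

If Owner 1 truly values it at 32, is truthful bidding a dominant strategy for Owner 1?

Yes

Check each profile of the others' bids and compare truth against every alternative bid.
Others bid (6, 32): truth gives 26, best alternative gives 0.
Others bid (32, 6): truth gives 26, best alternative gives 0.
Others bid (26, 32): truth gives 6, best alternative gives 0.
Others bid (32, 26): truth gives 6, best alternative gives 0.
Others bid (31, 32): truth gives 1, best alternative gives 0.
Others bid (32, 31): truth gives 1, best alternative gives 0.
(Remaining 10 profiles checked similarly; truth is weakly best in each.)
In every case the truthful bid is at least as good as any alternative, so it is a dominant strategy.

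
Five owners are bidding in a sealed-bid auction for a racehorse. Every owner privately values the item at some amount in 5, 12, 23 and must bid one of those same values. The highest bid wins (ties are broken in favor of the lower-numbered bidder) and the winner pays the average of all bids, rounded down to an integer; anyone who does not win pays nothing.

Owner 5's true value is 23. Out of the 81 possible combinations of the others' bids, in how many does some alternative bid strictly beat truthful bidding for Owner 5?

1

Others bid (5, 5, 5, 5): truth gives 15; bid 12 gives 17 > 15. Violating.
Others bid (5, 5, 5, 12): truth gives 13; no alternative beats it.
Others bid (5, 5, 5, 23): truth gives 0; no alternative beats it.
(Checking all 81 profiles: 1 has a profitable deviation, 80 do not.)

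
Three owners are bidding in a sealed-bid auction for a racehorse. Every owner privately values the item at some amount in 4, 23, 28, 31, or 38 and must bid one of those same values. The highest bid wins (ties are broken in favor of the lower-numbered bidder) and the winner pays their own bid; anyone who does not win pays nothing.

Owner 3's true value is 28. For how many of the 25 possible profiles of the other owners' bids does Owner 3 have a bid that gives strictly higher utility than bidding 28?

Others bid (4, 4): truth gives 0; bid 23 gives 5 > 0. Violating.
Others bid (4, 23): truth gives 0; no alternative beats it.
Others bid (4, 28): truth gives 0; no alternative beats it.
(Checking all 25 profiles: 1 has a profitable deviation, 24 do not.)

1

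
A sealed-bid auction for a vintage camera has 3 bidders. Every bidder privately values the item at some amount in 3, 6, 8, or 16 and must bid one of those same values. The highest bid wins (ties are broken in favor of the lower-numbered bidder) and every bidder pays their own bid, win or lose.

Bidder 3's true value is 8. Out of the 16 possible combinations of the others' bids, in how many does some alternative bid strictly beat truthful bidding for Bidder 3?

Others bid (3, 3): truth gives 0; bid 6 gives 2 > 0. Violating.
Others bid (3, 8): truth gives -8; bid 3 gives -3 > -8. Violating.
Others bid (3, 16): truth gives -8; bid 3 gives -3 > -8. Violating.
Others bid (6, 8): truth gives -8; bid 3 gives -3 > -8. Violating.
Others bid (3, 6): truth gives 0; no alternative beats it.
Others bid (6, 3): truth gives 0; no alternative beats it.
(Checking all 16 profiles: 13 have a profitable deviation, 3 do not.)

13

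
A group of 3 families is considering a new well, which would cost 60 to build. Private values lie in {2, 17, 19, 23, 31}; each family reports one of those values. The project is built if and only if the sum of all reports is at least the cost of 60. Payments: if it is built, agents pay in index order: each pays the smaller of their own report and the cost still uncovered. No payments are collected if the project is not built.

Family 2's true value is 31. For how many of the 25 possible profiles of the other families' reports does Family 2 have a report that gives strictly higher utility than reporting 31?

13

Others report (17, 23): truth gives 0; report 23 gives 8 > 0. Violating.
Others report (17, 31): truth gives 0; report 17 gives 14 > 0. Violating.
Others report (19, 19): truth gives 0; report 23 gives 8 > 0. Violating.
Others report (19, 23): truth gives 0; report 19 gives 12 > 0. Violating.
Others report (2, 2): truth gives 0; no alternative beats it.
Others report (2, 17): truth gives 0; no alternative beats it.
(Checking all 25 profiles: 13 have a profitable deviation, 12 do not.)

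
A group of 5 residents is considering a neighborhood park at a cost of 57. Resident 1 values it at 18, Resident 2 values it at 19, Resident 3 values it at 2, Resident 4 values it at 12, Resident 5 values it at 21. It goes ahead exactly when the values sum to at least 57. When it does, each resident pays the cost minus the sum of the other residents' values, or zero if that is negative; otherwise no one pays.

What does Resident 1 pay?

3

Total value 72 ≥ cost 57, so the project is built.
The other residents' values sum to 54.
Cost minus that sum is 57 - 54 = 3.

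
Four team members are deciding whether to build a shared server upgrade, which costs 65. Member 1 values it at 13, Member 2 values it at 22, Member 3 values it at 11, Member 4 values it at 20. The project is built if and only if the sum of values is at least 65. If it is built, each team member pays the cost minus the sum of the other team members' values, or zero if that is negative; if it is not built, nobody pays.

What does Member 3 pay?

10

Total value 66 ≥ cost 65, so the project is built.
The other team members' values sum to 55.
Cost minus that sum is 65 - 55 = 10.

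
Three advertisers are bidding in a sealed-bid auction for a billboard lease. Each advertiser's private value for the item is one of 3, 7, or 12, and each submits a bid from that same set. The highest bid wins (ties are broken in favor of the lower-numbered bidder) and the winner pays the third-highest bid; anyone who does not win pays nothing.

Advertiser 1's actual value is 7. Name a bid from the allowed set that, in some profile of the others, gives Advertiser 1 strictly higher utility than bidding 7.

12

Suppose Advertiser 2 bids 3 and Advertiser 3 bids 12.
Bid 7: loses, pays 0, utility 0.
Bid 12: wins, pays 3, utility 7 - 3 = 4.
So bidding 12 beats truth here (4 > 0).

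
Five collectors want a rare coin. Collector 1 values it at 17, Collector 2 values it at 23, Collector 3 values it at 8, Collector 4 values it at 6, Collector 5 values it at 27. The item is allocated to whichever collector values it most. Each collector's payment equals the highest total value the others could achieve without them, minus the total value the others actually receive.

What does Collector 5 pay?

Collector 5 has the highest value and receives the item.
Without Collector 5, the item would go to the next-highest value, 23, so the others could achieve 23.
With Collector 5 present and winning, the others receive nothing, so their total is 0.
Payment = 23 - 0 = 23.

23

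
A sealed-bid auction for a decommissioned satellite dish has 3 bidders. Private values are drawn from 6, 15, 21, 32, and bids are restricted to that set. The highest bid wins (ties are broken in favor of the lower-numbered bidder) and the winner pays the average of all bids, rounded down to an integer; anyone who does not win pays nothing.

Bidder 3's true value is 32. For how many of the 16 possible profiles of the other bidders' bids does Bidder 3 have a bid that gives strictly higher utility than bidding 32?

Others bid (6, 6): truth gives 18; bid 15 gives 23 > 18. Violating.
Others bid (6, 15): truth gives 15; bid 21 gives 18 > 15. Violating.
Others bid (15, 6): truth gives 15; bid 21 gives 18 > 15. Violating.
Others bid (15, 15): truth gives 12; bid 21 gives 15 > 12. Violating.
Others bid (6, 21): truth gives 13; no alternative beats it.
Others bid (6, 32): truth gives 0; no alternative beats it.
(Checking all 16 profiles: 4 have a profitable deviation, 12 do not.)

4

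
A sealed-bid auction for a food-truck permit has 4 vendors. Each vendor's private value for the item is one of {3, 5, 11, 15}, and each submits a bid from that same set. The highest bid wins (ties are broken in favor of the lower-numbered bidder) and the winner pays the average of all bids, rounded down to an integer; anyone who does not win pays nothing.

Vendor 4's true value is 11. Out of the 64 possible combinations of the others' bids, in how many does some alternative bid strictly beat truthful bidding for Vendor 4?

Others bid (3, 3, 3): truth gives 6; bid 5 gives 8 > 6. Violating.
Others bid (3, 3, 11): truth gives 0; bid 15 gives 3 > 0. Violating.
Others bid (3, 5, 11): truth gives 0; bid 15 gives 3 > 0. Violating.
Others bid (3, 11, 3): truth gives 0; bid 15 gives 3 > 0. Violating.
Others bid (3, 3, 5): truth gives 6; no alternative beats it.
Others bid (3, 3, 15): truth gives 0; no alternative beats it.
(Checking all 64 profiles: 19 have a profitable deviation, 45 do not.)

19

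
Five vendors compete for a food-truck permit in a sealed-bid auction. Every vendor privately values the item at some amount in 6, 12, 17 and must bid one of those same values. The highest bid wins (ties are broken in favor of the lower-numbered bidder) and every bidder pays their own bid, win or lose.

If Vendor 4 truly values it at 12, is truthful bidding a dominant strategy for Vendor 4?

Consider the case where Vendor 1 bids 6, Vendor 2 bids 6, Vendor 3 bids 6 and Vendor 5 bids 17.
Truthful bid 12: loses but pays 12, utility -12.
Bid 6 instead: loses but pays 6, utility -6.
Since -6 > -12, bidding 6 is strictly better here, so truthful bidding is not dominant.

No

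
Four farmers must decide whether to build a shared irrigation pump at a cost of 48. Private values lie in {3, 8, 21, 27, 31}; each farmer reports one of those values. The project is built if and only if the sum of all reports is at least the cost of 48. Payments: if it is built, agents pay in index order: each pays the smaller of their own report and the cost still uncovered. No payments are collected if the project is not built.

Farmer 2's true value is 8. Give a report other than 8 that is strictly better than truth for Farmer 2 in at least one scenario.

3

Suppose Farmer 1 reports 3, Farmer 3 reports 21 and Farmer 4 reports 21.
Report 8: project built, pays 8, utility 8 - 8 = 0.
Report 3: project built, pays 3, utility 8 - 3 = 5.
So reporting 3 beats truth here (5 > 0).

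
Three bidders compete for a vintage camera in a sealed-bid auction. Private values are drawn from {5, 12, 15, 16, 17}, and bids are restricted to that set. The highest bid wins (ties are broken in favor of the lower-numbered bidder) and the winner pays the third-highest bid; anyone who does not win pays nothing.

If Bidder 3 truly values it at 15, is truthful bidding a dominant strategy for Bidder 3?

Consider the case where Bidder 1 bids 5 and Bidder 2 bids 15.
Truthful bid 15: loses, pays 0, utility 0.
Bid 16 instead: wins, pays 5, utility 15 - 5 = 10.
Since 10 > 0, bidding 16 is strictly better here, so truthful bidding is not dominant.

No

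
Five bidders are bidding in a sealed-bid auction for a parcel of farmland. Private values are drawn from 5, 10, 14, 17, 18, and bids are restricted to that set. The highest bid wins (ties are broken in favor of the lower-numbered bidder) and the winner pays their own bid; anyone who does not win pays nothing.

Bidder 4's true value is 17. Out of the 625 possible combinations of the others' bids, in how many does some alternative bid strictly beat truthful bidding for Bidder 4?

Others bid (5, 5, 5, 5): truth gives 0; bid 10 gives 7 > 0. Violating.
Others bid (5, 5, 5, 10): truth gives 0; bid 10 gives 7 > 0. Violating.
Others bid (5, 5, 5, 14): truth gives 0; bid 14 gives 3 > 0. Violating.
Others bid (5, 5, 10, 5): truth gives 0; bid 14 gives 3 > 0. Violating.
Others bid (5, 5, 5, 17): truth gives 0; no alternative beats it.
Others bid (5, 5, 5, 18): truth gives 0; no alternative beats it.
(Checking all 625 profiles: 24 have a profitable deviation, 601 do not.)

24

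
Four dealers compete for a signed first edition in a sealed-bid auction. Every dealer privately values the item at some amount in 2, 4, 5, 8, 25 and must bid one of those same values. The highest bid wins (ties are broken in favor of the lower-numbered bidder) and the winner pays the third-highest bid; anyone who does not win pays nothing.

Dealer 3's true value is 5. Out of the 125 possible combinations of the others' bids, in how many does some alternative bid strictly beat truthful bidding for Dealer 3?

24

Others bid (2, 2, 8): truth gives 0; bid 8 gives 3 > 0. Violating.
Others bid (2, 2, 25): truth gives 0; bid 25 gives 3 > 0. Violating.
Others bid (2, 4, 8): truth gives 0; bid 8 gives 1 > 0. Violating.
Others bid (2, 4, 25): truth gives 0; bid 25 gives 1 > 0. Violating.
Others bid (2, 2, 2): truth gives 3; no alternative beats it.
Others bid (2, 2, 4): truth gives 3; no alternative beats it.
(Checking all 125 profiles: 24 have a profitable deviation, 101 do not.)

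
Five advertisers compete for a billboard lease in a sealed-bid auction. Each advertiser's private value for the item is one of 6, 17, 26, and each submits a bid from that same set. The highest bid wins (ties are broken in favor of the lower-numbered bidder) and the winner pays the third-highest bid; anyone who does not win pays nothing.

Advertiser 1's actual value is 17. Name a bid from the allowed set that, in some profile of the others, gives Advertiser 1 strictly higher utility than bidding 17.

26

Suppose Advertiser 2 bids 6, Advertiser 3 bids 6, Advertiser 4 bids 6 and Advertiser 5 bids 26.
Bid 17: loses, pays 0, utility 0.
Bid 26: wins, pays 6, utility 17 - 6 = 11.
So bidding 26 beats truth here (11 > 0).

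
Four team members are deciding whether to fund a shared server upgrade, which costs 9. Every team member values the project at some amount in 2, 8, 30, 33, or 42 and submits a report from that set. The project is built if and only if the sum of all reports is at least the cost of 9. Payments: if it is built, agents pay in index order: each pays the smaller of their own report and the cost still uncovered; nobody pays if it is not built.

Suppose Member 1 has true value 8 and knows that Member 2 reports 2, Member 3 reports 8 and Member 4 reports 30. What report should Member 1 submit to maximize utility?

2

Report 2: project built, pays 2, utility 8 - 2 = 6.
Report 8: project built, pays 8, utility 8 - 8 = 0.
Report 30: project built, pays 9, utility 8 - 9 = -1.
Report 33: project built, pays 9, utility 8 - 9 = -1.
Report 42: project built, pays 9, utility 8 - 9 = -1.
The best choice is 2 with utility 6.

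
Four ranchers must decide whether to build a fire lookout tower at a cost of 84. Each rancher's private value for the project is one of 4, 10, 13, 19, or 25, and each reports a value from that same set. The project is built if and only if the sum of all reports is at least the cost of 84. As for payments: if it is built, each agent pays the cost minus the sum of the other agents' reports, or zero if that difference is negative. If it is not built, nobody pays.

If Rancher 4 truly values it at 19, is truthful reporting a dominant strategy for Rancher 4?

Check each profile of the others' reports and compare truth against every alternative report.
Others report (25, 25, 25): truth gives 10, best alternative gives 10.
Others report (19, 25, 25): truth gives 4, best alternative gives 4.
Others report (25, 19, 25): truth gives 4, best alternative gives 4.
Others report (25, 25, 19): truth gives 4, best alternative gives 4.
Others report (4, 4, 4): truth gives 0, best alternative gives 0.
Others report (4, 4, 10): truth gives 0, best alternative gives 0.
(Remaining 119 profiles checked similarly; truth is weakly best in each.)
In every case the truthful report is at least as good as any alternative, so it is a dominant strategy.

Yes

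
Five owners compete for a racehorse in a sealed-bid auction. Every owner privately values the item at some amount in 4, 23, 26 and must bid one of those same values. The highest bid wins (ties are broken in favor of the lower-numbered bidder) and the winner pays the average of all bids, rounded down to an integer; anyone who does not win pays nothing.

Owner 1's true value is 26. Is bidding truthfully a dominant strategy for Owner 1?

No

Consider the case where Owner 2 bids 4, Owner 3 bids 4, Owner 4 bids 4 and Owner 5 bids 4.
Truthful bid 26: wins, pays 8, utility 26 - 8 = 18.
Bid 4 instead: wins, pays 4, utility 26 - 4 = 22.
Since 22 > 18, bidding 4 is strictly better here, so truthful bidding is not dominant.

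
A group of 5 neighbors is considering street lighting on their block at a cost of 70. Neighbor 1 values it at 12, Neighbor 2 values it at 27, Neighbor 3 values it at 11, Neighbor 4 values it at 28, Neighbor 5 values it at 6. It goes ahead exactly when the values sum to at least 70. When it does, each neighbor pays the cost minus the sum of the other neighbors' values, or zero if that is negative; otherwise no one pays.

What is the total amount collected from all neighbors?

27

Total value 84 ≥ cost 70, so it is built.
Neighbor 1: others sum to 72; max(0, 70 - 72) = 0.
Neighbor 2: others sum to 57; max(0, 70 - 57) = 13.
Neighbor 3: others sum to 73; max(0, 70 - 73) = 0.
Neighbor 4: others sum to 56; max(0, 70 - 56) = 14.
Neighbor 5: others sum to 78; max(0, 70 - 78) = 0.
Total collected = 0 + 13 + 0 + 14 + 0 = 27.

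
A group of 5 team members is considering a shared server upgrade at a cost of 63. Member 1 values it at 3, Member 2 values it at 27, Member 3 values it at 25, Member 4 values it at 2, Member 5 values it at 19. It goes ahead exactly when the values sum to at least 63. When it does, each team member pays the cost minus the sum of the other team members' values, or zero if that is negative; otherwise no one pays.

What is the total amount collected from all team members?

Total value 76 ≥ cost 63, so it is built.
Member 1: others sum to 73; max(0, 63 - 73) = 0.
Member 2: others sum to 49; max(0, 63 - 49) = 14.
Member 3: others sum to 51; max(0, 63 - 51) = 12.
Member 4: others sum to 74; max(0, 63 - 74) = 0.
Member 5: others sum to 57; max(0, 63 - 57) = 6.
Total collected = 0 + 14 + 12 + 0 + 6 = 32.

32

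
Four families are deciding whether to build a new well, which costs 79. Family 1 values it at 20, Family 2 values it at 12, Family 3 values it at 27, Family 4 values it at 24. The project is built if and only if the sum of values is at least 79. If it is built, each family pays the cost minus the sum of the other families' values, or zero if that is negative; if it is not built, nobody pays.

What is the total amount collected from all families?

Total value 83 ≥ cost 79, so it is built.
Family 1: others sum to 63; max(0, 79 - 63) = 16.
Family 2: others sum to 71; max(0, 79 - 71) = 8.
Family 3: others sum to 56; max(0, 79 - 56) = 23.
Family 4: others sum to 59; max(0, 79 - 59) = 20.
Total collected = 16 + 8 + 23 + 20 = 67.

67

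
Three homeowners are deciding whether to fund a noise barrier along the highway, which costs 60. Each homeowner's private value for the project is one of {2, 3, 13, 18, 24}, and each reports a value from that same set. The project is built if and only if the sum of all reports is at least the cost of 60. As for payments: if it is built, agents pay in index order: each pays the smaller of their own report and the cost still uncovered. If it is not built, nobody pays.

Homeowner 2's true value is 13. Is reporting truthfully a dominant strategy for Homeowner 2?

Yes

Check each profile of the others' reports and compare truth against every alternative report.
Others report (2, 2): truth gives 0, best alternative gives 0.
Others report (2, 3): truth gives 0, best alternative gives 0.
Others report (2, 13): truth gives 0, best alternative gives 0.
Others report (2, 18): truth gives 0, best alternative gives 0.
Others report (2, 24): truth gives 0, best alternative gives 0.
Others report (3, 2): truth gives 0, best alternative gives 0.
(Remaining 19 profiles checked similarly; truth is weakly best in each.)
In every case the truthful report is at least as good as any alternative, so it is a dominant strategy.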